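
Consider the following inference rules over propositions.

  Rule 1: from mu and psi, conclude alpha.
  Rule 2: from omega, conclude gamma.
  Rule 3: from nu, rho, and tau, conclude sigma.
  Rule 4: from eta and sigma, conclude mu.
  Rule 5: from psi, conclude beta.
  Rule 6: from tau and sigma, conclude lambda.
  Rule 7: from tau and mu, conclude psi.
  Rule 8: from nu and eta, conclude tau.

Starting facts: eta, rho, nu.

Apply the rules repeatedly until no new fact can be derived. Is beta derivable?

nu and eta hold, so tau follows (Rule 8).
From nu, rho, and tau, Rule 3 gives sigma.
eta and sigma hold, so mu follows (Rule 4).
From tau and mu, Rule 7 gives psi.
From psi, Rule 5 gives beta.

Yes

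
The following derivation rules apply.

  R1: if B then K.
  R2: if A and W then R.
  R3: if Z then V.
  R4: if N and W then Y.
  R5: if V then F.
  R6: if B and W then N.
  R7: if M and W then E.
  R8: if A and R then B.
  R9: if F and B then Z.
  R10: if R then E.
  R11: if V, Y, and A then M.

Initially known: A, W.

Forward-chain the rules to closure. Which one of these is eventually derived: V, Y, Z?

From A and W, R2 gives R.
From A and R, R8 gives B.
From B and W, R6 gives N.
N and W hold, so Y follows (R4).
Z would need F and B (R9), but F is never established. V would need Z (R3), but Z is never established.

Y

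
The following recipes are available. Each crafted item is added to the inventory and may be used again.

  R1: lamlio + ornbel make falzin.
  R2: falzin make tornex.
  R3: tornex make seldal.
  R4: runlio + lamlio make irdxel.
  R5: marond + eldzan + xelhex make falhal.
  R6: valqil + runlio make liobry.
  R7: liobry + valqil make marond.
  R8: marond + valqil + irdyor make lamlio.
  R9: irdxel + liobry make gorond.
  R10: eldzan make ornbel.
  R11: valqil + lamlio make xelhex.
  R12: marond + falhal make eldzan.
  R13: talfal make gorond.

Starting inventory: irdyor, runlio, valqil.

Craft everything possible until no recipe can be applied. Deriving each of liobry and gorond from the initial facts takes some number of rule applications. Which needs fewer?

liobry: Using R6, valqil and runlio make liobry. [1 rule application]
gorond: Using R6, valqil and runlio make liobry. Using R7, liobry and valqil make marond. Using R8, marond, valqil, and irdyor make lamlio. runlio + lamlio → irdxel (R4). irdxel + liobry → gorond (R9). [5 rule applications]
liobry needs fewer.

liobry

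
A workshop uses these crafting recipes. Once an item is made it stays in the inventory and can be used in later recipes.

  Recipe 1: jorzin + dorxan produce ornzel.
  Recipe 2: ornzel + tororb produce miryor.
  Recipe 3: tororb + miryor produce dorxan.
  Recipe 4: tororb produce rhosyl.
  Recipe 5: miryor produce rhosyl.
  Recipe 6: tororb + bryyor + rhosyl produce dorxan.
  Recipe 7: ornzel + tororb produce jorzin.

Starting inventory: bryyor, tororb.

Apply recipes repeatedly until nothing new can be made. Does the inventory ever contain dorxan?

Using Recipe 4, tororb makes rhosyl.
Using Recipe 6, tororb, bryyor, and rhosyl make dorxan.

Yes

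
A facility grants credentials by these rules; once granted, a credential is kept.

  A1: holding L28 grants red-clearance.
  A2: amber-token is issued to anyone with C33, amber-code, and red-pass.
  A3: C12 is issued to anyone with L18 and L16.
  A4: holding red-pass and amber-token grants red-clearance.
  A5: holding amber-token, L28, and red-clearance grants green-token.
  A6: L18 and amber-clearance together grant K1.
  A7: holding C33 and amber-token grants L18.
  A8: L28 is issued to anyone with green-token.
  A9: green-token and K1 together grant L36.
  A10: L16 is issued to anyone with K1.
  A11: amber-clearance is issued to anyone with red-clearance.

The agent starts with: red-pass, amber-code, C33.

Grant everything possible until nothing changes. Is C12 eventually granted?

Yes

Holding C33, amber-code, and red-pass grants amber-token (A2).
Holding C33 and amber-token grants L18 (A7).
Holding red-pass and amber-token grants red-clearance (A4).
Holding red-clearance grants amber-clearance (A11).
Holding L18 and amber-clearance grants K1 (A6).
Holding K1 grants L16 (A10).
Holding L18 and L16 grants C12 (A3).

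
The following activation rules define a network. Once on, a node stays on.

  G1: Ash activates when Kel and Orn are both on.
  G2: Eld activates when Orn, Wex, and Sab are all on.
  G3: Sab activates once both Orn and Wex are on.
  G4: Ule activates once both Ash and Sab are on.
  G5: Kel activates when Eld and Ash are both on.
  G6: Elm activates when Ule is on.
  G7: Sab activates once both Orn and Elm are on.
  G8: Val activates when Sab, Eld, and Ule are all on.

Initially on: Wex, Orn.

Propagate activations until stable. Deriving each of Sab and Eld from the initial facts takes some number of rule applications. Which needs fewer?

Sab

Sab: G3: Orn and Wex on → Sab on. [1 rule application]
Eld: Orn and Wex are on, so Sab activates (G3). G2: Orn, Wex, and Sab on → Eld on. [2 rule applications]
Sab needs fewer.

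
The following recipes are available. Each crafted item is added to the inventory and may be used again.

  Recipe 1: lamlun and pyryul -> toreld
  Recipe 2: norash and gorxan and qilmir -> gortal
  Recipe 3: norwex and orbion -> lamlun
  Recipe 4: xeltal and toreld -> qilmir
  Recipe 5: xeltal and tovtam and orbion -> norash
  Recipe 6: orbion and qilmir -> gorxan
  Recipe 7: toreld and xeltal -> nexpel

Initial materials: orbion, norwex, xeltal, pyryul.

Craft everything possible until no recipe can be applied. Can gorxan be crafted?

Using Recipe 3, norwex and orbion make lamlun.
Using Recipe 1, lamlun and pyryul make toreld.
Using Recipe 4, xeltal and toreld make qilmir.
orbion and qilmir -> gorxan (Recipe 6).

Yes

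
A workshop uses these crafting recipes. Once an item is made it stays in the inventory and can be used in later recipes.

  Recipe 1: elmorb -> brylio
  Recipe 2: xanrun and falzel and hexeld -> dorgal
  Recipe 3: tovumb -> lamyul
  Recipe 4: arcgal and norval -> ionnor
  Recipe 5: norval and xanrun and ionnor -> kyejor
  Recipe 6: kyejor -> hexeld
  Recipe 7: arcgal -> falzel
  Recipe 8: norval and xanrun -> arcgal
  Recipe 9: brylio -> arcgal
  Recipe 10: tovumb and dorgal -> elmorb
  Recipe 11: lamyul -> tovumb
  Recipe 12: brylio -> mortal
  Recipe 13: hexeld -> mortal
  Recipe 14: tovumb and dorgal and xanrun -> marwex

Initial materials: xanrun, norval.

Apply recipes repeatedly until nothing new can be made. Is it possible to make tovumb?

No

tovumb would need lamyul (Recipe 11), but lamyul is never obtained.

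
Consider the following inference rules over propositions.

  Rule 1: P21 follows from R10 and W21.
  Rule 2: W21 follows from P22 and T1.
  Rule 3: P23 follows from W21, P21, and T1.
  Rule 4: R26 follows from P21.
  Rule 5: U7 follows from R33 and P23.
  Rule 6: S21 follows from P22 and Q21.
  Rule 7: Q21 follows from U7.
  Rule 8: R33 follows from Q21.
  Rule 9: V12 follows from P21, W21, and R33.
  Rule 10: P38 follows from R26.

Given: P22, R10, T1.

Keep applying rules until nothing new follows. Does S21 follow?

S21 would need P22 and Q21 (Rule 6), but Q21 is never established.

No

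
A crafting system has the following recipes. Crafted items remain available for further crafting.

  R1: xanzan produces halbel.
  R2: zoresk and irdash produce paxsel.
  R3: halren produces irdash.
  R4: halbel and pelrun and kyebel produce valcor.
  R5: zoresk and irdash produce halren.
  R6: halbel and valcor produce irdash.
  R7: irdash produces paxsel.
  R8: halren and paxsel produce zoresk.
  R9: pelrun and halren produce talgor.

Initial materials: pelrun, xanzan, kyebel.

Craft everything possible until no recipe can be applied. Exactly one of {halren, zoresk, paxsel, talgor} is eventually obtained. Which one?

paxsel

xanzan → halbel (R1).
halbel and pelrun and kyebel → valcor (R4).
Using R6, halbel and valcor make irdash.
irdash → paxsel (R7).
zoresk would need halren and paxsel (R8), but halren is never obtained. halren would need zoresk and irdash (R5), but zoresk is never obtained. talgor would need pelrun and halren (R9), but halren is never obtained.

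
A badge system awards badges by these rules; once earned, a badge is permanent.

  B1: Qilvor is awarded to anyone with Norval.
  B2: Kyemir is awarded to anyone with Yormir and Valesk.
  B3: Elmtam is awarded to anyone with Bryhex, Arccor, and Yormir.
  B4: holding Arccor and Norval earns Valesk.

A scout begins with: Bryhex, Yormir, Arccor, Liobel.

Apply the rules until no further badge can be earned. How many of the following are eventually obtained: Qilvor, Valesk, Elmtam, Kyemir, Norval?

With Bryhex, Arccor, and Yormir, Elmtam is earned (B3).
Qilvor would need Norval (B1), but Norval is never earned.
Valesk would need Arccor and Norval (B4), but Norval is never earned.
Elmtam: reached.
Kyemir would need Yormir and Valesk (B2), but Valesk is never earned.
No rule produces Norval, and it is not given.
Reached: Elmtam — 1 of the 5.

1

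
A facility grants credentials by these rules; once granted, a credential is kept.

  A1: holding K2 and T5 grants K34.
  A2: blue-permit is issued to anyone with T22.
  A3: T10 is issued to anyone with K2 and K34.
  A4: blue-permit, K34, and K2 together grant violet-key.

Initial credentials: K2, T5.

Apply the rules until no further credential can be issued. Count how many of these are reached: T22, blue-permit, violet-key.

No rule produces T22, and it is not given.
blue-permit would need T22 (A2), but T22 is never granted.
violet-key would need blue-permit, K34, and K2 (A4), but blue-permit is never granted.
None of the 3 are reached.

0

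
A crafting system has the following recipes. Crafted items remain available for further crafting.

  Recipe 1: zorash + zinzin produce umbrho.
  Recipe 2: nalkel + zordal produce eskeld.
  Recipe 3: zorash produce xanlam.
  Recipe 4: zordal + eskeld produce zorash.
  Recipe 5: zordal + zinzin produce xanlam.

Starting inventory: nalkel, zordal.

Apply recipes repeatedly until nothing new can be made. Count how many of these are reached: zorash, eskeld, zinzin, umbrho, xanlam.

Using Recipe 2, nalkel and zordal make eskeld.
zordal + eskeld → zorash (Recipe 4).
zorash → xanlam (Recipe 3).
zorash: reached.
eskeld: reached.
No rule produces zinzin, and it is not given.
umbrho would need zorash and zinzin (Recipe 1), but zinzin is never obtained.
xanlam: reached.
Reached: zorash, eskeld, and xanlam — 3 of the 5.

3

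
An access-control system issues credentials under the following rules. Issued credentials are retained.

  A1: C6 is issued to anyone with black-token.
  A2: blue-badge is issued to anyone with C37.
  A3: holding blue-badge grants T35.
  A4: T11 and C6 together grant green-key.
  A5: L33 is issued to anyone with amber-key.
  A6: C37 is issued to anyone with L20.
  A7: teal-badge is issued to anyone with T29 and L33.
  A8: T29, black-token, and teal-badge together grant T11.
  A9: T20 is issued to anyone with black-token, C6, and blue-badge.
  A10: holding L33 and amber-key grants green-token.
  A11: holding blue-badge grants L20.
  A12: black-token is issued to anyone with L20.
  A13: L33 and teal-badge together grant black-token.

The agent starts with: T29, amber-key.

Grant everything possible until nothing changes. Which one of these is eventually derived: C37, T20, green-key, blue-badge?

green-key

Holding amber-key grants L33 (A5).
Holding T29 and L33 grants teal-badge (A7).
Holding L33 and teal-badge grants black-token (A13).
Holding T29, black-token, and teal-badge grants T11 (A8).
Holding black-token grants C6 (A1).
Holding T11 and C6 grants green-key (A4).
blue-badge would need C37 (A2), but C37 is never granted. T20 would need black-token, C6, and blue-badge (A9), but blue-badge is never granted. C37 would need L20 (A6), but L20 is never granted.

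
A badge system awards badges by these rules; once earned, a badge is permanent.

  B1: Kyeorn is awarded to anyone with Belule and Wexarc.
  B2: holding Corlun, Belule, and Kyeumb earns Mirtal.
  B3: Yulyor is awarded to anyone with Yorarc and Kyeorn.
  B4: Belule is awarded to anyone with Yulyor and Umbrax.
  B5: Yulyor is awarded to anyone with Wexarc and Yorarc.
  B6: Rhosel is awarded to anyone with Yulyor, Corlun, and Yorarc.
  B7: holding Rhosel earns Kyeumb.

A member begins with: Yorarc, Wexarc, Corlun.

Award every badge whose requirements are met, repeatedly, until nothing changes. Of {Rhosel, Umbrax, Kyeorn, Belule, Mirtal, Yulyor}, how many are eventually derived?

With Wexarc and Yorarc, Yulyor is earned (B5).
With Yulyor, Corlun, and Yorarc, Rhosel is earned (B6).
Rhosel: reached.
No rule produces Umbrax, and it is not given.
Kyeorn would need Belule and Wexarc (B1), but Belule is never earned.
Belule would need Yulyor and Umbrax (B4), but Umbrax is never earned.
Mirtal would need Corlun, Belule, and Kyeumb (B2), but Belule is never earned.
Yulyor: reached.
Reached: Rhosel and Yulyor — 2 of the 6.

2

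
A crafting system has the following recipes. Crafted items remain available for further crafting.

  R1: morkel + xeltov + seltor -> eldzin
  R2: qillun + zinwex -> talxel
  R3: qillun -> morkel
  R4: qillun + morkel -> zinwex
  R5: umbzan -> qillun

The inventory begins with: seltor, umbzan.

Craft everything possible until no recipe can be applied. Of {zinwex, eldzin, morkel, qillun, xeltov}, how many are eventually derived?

3

umbzan -> qillun (R5).
qillun -> morkel (R3).
Using R4, qillun and morkel make zinwex.
zinwex: reached.
eldzin would need morkel, xeltov, and seltor (R1), but xeltov is never obtained.
morkel: reached.
qillun: reached.
No rule produces xeltov, and it is not given.
Reached: zinwex, morkel, and qillun — 3 of the 5.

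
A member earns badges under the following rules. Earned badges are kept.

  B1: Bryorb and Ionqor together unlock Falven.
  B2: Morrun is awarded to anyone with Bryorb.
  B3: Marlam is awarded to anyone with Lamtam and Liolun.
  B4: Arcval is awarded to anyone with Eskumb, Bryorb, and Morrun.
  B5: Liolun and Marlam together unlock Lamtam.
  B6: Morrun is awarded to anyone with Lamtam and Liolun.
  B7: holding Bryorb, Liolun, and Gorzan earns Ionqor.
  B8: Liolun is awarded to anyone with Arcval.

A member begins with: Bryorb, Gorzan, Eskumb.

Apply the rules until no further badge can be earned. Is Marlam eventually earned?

Marlam would need Lamtam and Liolun (B3), but Lamtam is never earned.

No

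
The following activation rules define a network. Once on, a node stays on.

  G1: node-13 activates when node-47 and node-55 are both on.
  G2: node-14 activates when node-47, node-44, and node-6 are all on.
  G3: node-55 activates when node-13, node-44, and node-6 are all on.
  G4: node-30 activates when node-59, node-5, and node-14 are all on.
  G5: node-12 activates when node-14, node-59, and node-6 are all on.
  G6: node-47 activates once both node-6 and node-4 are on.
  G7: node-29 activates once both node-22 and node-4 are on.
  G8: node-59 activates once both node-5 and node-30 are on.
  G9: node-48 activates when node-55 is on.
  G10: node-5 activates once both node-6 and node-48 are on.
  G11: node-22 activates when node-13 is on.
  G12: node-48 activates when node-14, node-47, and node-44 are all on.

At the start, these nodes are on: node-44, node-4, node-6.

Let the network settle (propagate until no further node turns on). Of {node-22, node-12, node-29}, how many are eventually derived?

node-22 would need node-13 (G11), but node-13 never turns on.
node-12 would need node-14, node-59, and node-6 (G5), but node-59 never turns on.
node-29 would need node-22 and node-4 (G7), but node-22 never turns on.
None of the 3 are reached.

0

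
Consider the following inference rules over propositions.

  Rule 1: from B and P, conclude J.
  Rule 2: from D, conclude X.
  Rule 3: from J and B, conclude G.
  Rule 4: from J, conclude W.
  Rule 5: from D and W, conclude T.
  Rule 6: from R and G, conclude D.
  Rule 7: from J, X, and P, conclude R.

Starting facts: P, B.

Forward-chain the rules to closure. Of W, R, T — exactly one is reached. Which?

From B and P, Rule 1 gives J.
From J, Rule 4 gives W.
T would need D and W (Rule 5), but D is never established. R would need J, X, and P (Rule 7), but X is never established.

W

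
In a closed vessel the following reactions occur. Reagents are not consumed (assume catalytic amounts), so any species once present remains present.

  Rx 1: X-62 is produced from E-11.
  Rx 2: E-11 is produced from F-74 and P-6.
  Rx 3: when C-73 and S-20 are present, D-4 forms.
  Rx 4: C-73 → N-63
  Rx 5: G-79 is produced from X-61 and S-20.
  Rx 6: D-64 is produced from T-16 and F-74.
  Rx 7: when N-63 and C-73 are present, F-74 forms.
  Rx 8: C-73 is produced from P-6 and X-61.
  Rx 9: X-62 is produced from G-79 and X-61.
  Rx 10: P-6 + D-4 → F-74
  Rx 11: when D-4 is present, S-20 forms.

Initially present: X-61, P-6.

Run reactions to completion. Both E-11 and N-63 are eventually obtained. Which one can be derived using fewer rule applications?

N-63

N-63: P-6 and X-61 present → C-73 forms (Rx 8). C-73 present → N-63 forms (Rx 4). [2 rule applications]
E-11: P-6 and X-61 present → C-73 forms (Rx 8). C-73 present → N-63 forms (Rx 4). N-63 and C-73 present → F-74 forms (Rx 7). F-74 and P-6 present → E-11 forms (Rx 2). [4 rule applications]
N-63 needs fewer.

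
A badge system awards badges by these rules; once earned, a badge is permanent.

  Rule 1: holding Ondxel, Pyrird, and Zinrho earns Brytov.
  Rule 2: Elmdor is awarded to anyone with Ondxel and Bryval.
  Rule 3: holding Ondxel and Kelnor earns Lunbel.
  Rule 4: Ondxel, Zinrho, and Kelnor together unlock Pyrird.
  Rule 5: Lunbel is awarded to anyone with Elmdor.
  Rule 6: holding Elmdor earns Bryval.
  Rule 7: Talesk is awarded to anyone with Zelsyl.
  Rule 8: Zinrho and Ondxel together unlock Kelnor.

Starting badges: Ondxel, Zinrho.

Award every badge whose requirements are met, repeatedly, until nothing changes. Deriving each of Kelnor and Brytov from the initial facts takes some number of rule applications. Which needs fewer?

Kelnor: With Zinrho and Ondxel, Kelnor is earned (Rule 8). [1 rule application]
Brytov: With Zinrho and Ondxel, Kelnor is earned (Rule 8). With Ondxel, Zinrho, and Kelnor, Pyrird is earned (Rule 4). With Ondxel, Pyrird, and Zinrho, Brytov is earned (Rule 1). [3 rule applications]
Kelnor needs fewer.

Kelnor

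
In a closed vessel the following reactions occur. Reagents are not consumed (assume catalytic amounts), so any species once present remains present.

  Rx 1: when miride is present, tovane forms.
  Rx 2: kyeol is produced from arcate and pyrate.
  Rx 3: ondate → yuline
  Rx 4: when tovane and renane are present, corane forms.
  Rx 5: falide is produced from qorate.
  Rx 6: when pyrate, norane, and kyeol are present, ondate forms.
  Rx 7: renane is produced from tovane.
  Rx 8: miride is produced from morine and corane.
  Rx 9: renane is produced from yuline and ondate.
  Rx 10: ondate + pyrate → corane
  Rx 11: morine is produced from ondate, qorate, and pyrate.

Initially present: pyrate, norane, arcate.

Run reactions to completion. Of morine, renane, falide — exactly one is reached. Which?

arcate and pyrate present → kyeol forms (Rx 2).
pyrate, norane, and kyeol present → ondate forms (Rx 6).
ondate present → yuline forms (Rx 3).
yuline and ondate present → renane forms (Rx 9).
morine would need ondate, qorate, and pyrate (Rx 11), but qorate never forms. falide would need qorate (Rx 5), but qorate never forms.

renane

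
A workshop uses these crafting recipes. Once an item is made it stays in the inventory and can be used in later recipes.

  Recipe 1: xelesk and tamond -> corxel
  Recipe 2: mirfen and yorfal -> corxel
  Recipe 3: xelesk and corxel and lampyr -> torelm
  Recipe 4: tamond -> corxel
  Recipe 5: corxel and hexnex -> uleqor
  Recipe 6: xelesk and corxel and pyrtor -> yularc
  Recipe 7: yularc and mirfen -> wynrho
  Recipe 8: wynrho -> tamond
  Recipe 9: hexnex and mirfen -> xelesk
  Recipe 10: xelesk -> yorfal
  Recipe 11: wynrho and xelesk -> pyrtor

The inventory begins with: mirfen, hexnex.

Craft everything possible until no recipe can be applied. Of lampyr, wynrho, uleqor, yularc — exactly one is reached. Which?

uleqor

Using Recipe 9, hexnex and mirfen make xelesk.
Using Recipe 10, xelesk makes yorfal.
Using Recipe 2, mirfen and yorfal make corxel.
corxel and hexnex -> uleqor (Recipe 5).
yularc would need xelesk, corxel, and pyrtor (Recipe 6), but pyrtor is never obtained. wynrho would need yularc and mirfen (Recipe 7), but yularc is never obtained. No rule produces lampyr, and it is not given.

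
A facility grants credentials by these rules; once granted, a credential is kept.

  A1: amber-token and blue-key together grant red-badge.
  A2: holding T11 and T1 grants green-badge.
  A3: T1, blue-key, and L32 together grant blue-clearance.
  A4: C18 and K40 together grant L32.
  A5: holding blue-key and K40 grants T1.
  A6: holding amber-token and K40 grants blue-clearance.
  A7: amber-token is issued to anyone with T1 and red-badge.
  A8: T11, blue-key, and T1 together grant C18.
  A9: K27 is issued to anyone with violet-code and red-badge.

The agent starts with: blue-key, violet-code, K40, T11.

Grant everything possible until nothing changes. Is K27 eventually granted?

K27 would need violet-code and red-badge (A9), but red-badge is never granted.

No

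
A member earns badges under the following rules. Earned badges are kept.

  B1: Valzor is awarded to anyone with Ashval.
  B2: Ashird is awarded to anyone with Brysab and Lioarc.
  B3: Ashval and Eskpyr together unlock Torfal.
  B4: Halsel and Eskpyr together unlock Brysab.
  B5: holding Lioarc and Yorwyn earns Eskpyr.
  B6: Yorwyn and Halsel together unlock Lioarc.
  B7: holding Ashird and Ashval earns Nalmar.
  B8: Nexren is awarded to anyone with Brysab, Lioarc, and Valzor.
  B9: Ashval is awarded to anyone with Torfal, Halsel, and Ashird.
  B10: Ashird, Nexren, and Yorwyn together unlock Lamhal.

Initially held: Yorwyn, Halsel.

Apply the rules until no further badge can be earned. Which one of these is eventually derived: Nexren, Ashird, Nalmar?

Ashird

With Yorwyn and Halsel, Lioarc is earned (B6).
With Lioarc and Yorwyn, Eskpyr is earned (B5).
With Halsel and Eskpyr, Brysab is earned (B4).
With Brysab and Lioarc, Ashird is earned (B2).
Nalmar would need Ashird and Ashval (B7), but Ashval is never earned. Nexren would need Brysab, Lioarc, and Valzor (B8), but Valzor is never earned.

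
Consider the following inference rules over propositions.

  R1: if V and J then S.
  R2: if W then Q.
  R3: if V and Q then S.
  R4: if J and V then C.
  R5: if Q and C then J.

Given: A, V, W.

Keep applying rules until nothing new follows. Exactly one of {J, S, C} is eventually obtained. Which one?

W holds, so Q follows (R2).
From V and Q, R3 gives S.
J would need Q and C (R5), but C is never established. C would need J and V (R4), but J is never established.

S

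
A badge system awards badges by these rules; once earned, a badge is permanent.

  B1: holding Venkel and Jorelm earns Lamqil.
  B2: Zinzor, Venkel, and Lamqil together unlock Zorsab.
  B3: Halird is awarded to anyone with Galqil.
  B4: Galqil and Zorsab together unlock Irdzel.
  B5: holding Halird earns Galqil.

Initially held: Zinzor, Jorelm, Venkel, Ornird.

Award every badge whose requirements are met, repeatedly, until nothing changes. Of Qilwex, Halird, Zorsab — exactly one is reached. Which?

With Venkel and Jorelm, Lamqil is earned (B1).
With Zinzor, Venkel, and Lamqil, Zorsab is earned (B2).
No rule produces Qilwex, and it is not given. Halird would need Galqil (B3), but Galqil is never earned.

Zorsab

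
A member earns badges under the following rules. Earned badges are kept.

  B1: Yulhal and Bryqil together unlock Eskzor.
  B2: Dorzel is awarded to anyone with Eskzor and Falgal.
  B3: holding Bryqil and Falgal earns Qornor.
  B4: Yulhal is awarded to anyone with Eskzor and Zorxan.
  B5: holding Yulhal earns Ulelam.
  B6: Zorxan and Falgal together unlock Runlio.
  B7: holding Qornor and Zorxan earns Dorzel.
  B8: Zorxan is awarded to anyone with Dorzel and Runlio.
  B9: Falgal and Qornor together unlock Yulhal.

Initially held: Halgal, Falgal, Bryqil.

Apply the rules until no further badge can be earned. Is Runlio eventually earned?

Runlio would need Zorxan and Falgal (B6), but Zorxan is never earned.

No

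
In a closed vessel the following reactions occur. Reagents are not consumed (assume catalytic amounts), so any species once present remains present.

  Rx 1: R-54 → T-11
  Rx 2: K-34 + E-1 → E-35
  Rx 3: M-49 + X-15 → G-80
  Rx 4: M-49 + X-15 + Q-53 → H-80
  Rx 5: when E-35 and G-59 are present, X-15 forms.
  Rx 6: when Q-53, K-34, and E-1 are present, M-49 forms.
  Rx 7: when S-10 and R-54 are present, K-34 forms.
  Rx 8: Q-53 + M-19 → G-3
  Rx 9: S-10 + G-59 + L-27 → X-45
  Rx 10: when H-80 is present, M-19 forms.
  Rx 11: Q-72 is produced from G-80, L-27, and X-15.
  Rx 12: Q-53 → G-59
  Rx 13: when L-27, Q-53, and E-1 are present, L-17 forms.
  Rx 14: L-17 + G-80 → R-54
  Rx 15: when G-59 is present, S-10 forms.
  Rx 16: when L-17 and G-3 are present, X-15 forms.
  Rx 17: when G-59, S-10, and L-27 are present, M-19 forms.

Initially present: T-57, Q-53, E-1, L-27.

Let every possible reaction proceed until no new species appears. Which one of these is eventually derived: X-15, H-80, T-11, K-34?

X-15

L-27, Q-53, and E-1 present → L-17 forms (Rx 13).
Q-53 present → G-59 forms (Rx 12).
G-59 present → S-10 forms (Rx 15).
G-59, S-10, and L-27 present → M-19 forms (Rx 17).
Q-53 and M-19 present → G-3 forms (Rx 8).
L-17 and G-3 present → X-15 forms (Rx 16).
K-34 would need S-10 and R-54 (Rx 7), but R-54 never forms. H-80 would need M-49, X-15, and Q-53 (Rx 4), but M-49 never forms. T-11 would need R-54 (Rx 1), but R-54 never forms.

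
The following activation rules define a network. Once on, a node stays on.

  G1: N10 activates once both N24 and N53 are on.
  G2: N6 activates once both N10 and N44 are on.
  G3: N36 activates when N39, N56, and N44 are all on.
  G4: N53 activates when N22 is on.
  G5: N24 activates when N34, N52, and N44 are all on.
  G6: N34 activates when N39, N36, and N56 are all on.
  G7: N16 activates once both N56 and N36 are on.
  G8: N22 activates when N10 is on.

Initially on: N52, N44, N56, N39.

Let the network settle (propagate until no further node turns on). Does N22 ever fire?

No

N22 would need N10 (G8), but N10 never turns on.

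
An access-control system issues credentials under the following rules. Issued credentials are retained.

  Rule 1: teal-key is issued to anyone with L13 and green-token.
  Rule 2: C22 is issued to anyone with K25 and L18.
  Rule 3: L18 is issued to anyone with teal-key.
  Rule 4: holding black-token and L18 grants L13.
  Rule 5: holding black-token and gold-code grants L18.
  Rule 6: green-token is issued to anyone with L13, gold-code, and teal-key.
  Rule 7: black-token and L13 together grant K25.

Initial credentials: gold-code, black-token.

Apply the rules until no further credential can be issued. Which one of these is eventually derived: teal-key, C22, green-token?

Holding black-token and gold-code grants L18 (Rule 5).
Holding black-token and L18 grants L13 (Rule 4).
Holding black-token and L13 grants K25 (Rule 7).
Holding K25 and L18 grants C22 (Rule 2).
green-token would need L13, gold-code, and teal-key (Rule 6), but teal-key is never granted. teal-key would need L13 and green-token (Rule 1), but green-token is never granted.

C22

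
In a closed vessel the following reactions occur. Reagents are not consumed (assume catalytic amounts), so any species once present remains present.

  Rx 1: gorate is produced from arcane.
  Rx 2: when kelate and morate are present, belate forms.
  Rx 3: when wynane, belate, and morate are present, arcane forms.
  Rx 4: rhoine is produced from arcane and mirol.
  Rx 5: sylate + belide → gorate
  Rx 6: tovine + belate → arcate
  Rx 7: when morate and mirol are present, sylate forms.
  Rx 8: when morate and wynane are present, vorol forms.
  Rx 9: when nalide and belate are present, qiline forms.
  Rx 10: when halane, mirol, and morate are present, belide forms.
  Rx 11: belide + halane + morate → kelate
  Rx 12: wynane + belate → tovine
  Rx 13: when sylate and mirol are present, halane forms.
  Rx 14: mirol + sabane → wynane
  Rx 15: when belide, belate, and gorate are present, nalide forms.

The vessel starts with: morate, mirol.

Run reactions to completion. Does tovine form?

No

tovine would need wynane and belate (Rx 12), but wynane never forms.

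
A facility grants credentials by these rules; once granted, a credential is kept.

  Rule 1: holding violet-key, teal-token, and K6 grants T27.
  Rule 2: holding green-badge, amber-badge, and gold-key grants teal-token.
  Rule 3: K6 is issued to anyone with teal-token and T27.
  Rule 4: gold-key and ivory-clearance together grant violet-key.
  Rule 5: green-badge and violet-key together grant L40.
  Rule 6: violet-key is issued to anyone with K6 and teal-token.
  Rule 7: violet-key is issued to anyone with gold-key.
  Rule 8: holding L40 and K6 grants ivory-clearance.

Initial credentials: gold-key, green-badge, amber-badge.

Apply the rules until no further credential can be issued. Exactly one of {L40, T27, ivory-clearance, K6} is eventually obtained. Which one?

L40

Holding gold-key grants violet-key (Rule 7).
Holding green-badge and violet-key grants L40 (Rule 5).
T27 would need violet-key, teal-token, and K6 (Rule 1), but K6 is never granted. ivory-clearance would need L40 and K6 (Rule 8), but K6 is never granted. K6 would need teal-token and T27 (Rule 3), but T27 is never granted.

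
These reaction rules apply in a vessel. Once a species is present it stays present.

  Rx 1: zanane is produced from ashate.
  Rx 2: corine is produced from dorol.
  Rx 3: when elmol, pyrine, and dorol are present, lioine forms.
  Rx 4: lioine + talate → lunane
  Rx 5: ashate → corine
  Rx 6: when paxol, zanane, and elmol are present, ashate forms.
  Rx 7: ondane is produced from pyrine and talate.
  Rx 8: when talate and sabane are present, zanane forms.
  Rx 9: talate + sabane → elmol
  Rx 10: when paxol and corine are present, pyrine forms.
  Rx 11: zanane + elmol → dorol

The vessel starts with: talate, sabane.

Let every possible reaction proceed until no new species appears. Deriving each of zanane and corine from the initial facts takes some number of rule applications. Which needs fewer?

zanane

zanane: talate and sabane present → zanane forms (Rx 8). [1 rule application]
corine: talate and sabane present → elmol forms (Rx 9). talate and sabane present → zanane forms (Rx 8). zanane and elmol present → dorol forms (Rx 11). dorol present → corine forms (Rx 2). [4 rule applications]
zanane needs fewer.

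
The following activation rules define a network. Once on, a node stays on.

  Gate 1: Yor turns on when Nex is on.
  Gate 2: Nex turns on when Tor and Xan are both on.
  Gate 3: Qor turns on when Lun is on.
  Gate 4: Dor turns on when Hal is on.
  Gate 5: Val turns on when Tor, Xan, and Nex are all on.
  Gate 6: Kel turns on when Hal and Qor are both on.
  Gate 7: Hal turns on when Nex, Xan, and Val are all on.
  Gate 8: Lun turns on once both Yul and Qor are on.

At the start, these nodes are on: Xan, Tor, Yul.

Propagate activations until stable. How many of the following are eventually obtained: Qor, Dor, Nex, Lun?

2

Tor and Xan are on, so Nex turns on (Gate 2).
Tor, Xan, and Nex are on, so Val turns on (Gate 5).
Gate 7: Nex, Xan, and Val on → Hal on.
Hal is on, so Dor turns on (Gate 4).
Qor would need Lun (Gate 3), but Lun never turns on.
Dor: reached.
Nex: reached.
Lun would need Yul and Qor (Gate 8), but Qor never turns on.
Reached: Dor and Nex — 2 of the 4.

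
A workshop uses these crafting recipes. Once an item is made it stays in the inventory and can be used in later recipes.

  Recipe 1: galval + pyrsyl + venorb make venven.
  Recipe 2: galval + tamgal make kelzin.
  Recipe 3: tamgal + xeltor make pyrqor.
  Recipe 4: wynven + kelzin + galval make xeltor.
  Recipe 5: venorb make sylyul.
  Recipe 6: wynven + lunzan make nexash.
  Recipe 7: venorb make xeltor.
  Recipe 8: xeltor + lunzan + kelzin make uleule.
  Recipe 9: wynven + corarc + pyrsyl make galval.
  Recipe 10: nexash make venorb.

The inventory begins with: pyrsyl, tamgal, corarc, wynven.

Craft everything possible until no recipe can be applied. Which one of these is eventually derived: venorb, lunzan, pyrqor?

Using Recipe 9, wynven, corarc, and pyrsyl make galval.
Using Recipe 2, galval and tamgal make kelzin.
Using Recipe 4, wynven, kelzin, and galval make xeltor.
tamgal + xeltor → pyrqor (Recipe 3).
No rule produces lunzan, and it is not given. venorb would need nexash (Recipe 10), but nexash is never obtained.

pyrqor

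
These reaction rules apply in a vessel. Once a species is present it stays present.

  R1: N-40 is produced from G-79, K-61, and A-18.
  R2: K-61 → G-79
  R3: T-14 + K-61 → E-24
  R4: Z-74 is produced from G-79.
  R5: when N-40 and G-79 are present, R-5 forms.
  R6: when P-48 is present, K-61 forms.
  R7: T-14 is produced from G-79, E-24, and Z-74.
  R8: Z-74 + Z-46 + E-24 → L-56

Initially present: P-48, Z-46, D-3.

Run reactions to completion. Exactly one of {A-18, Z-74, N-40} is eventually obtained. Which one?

Z-74

P-48 present → K-61 forms (R6).
K-61 present → G-79 forms (R2).
G-79 present → Z-74 forms (R4).
No rule produces A-18, and it is not given. N-40 would need G-79, K-61, and A-18 (R1), but A-18 never forms.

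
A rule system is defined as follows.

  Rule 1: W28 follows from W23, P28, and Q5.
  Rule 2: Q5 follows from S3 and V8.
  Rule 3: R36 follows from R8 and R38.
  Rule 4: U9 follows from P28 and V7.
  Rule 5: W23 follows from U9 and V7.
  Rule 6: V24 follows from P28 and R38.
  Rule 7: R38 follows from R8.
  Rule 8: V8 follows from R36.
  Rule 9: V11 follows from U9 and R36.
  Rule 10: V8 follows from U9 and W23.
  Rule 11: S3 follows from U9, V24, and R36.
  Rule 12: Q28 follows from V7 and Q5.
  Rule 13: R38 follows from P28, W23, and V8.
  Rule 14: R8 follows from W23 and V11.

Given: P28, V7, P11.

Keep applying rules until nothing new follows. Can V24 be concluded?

From P28 and V7, Rule 4 gives U9.
U9 and V7 hold, so W23 follows (Rule 5).
From U9 and W23, Rule 10 gives V8.
P28, W23, and V8 hold, so R38 follows (Rule 13).
P28 and R38 hold, so V24 follows (Rule 6).

Yes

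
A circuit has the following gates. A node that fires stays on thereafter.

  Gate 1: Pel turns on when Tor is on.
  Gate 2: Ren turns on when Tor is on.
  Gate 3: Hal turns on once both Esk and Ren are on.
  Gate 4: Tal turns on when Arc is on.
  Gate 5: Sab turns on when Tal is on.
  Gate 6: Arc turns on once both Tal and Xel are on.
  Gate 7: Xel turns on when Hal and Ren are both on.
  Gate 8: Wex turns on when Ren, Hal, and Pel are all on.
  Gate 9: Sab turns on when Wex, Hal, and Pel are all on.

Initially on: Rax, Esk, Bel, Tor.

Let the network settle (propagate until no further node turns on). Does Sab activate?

Yes

Gate 2: Tor on → Ren on.
Tor is on, so Pel turns on (Gate 1).
Esk and Ren are on, so Hal turns on (Gate 3).
Gate 8: Ren, Hal, and Pel on → Wex on.
Wex, Hal, and Pel are on, so Sab turns on (Gate 9).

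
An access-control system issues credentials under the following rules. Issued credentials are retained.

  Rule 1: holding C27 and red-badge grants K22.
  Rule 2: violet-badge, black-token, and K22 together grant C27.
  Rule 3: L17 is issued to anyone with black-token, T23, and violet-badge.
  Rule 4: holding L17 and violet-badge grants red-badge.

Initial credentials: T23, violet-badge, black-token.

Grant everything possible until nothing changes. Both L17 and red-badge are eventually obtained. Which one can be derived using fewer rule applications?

L17

L17: Holding black-token, T23, and violet-badge grants L17 (Rule 3). [1 rule application]
red-badge: Holding black-token, T23, and violet-badge grants L17 (Rule 3). Holding L17 and violet-badge grants red-badge (Rule 4). [2 rule applications]
L17 needs fewer.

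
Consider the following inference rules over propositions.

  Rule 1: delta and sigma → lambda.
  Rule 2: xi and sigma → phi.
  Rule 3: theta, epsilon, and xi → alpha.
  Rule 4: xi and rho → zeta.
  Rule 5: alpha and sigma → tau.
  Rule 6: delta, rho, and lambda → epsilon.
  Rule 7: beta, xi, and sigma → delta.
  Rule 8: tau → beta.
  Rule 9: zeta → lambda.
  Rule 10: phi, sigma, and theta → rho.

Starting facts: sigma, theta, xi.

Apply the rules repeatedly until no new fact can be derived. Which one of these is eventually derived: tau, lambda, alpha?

lambda

From xi and sigma, Rule 2 gives phi.
phi, sigma, and theta hold, so rho follows (Rule 10).
xi and rho hold, so zeta follows (Rule 4).
From zeta, Rule 9 gives lambda.
alpha would need theta, epsilon, and xi (Rule 3), but epsilon is never established. tau would need alpha and sigma (Rule 5), but alpha is never established.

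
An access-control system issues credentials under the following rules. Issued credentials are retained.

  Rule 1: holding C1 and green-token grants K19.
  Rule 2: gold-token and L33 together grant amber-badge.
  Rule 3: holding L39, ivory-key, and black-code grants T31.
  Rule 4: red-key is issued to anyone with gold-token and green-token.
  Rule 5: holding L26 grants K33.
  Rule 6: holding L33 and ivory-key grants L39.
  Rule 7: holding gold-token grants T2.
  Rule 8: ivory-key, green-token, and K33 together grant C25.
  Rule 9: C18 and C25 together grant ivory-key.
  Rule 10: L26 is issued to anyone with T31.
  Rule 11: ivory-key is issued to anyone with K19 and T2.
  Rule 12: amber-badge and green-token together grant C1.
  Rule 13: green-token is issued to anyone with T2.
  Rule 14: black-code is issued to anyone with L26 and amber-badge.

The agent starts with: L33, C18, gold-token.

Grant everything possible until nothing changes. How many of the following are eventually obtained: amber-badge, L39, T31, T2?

Holding gold-token grants T2 (Rule 7).
Holding gold-token and L33 grants amber-badge (Rule 2).
Holding T2 grants green-token (Rule 13).
Holding amber-badge and green-token grants C1 (Rule 12).
Holding C1 and green-token grants K19 (Rule 1).
Holding K19 and T2 grants ivory-key (Rule 11).
Holding L33 and ivory-key grants L39 (Rule 6).
amber-badge: reached.
L39: reached.
T31 would need L39, ivory-key, and black-code (Rule 3), but black-code is never granted.
T2: reached.
Reached: amber-badge, L39, and T2 — 3 of the 4.

3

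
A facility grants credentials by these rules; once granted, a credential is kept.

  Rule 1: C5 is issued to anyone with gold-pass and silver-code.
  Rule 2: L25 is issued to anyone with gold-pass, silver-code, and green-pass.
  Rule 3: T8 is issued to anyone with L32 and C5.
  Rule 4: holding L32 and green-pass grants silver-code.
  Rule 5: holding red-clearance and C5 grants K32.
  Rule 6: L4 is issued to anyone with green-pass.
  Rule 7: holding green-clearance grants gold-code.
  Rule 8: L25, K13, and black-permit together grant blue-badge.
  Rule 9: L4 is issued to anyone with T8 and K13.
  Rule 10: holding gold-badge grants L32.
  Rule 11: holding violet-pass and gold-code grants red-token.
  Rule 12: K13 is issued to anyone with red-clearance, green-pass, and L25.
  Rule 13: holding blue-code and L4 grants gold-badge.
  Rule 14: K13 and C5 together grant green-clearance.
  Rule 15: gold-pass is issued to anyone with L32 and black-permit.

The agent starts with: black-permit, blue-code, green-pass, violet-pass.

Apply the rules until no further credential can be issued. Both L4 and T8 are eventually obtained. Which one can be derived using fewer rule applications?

L4: Holding green-pass grants L4 (Rule 6). [1 rule application]
T8: Holding green-pass grants L4 (Rule 6). Holding blue-code and L4 grants gold-badge (Rule 13). Holding gold-badge grants L32 (Rule 10). Holding L32 and green-pass grants silver-code (Rule 4). Holding L32 and black-permit grants gold-pass (Rule 15). Holding gold-pass and silver-code grants C5 (Rule 1). Holding L32 and C5 grants T8 (Rule 3). [7 rule applications]
L4 needs fewer.

L4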